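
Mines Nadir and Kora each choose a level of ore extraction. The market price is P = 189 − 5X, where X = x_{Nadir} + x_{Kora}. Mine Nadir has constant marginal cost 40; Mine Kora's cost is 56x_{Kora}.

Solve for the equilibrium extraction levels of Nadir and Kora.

11, 7.8

Mine Nadir's profit: π = x_{Nadir}(189 − 5(x_{Nadir} + x_{Kora})) − 40x_{Nadir}.
∂π/∂x_{Nadir} = 149 − 10x_{Nadir} − 5x_{Kora} = 0, so x_{Nadir} = 14.9 − 0.5x_{Kora}.
By the same steps for Kora: x_{Kora} = 13.3 − 0.5x_{Nadir}.
Solving the two reaction functions simultaneously: (1 − (−0.5)(−0.5))x_{Nadir} = 14.9 − 0.5·13.3, so 0.75x_{Nadir} = 8.25 and x_{Nadir} = 11.
Then x_{Kora} = 13.3 − 0.5·11 = 7.8.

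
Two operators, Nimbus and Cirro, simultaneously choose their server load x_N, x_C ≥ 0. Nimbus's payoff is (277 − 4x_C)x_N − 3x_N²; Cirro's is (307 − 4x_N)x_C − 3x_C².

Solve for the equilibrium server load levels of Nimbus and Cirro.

21.7, 36.7

Expanding Nimbus's payoff: 277x_N − 4x_Cx_N − 3x_N².
∂π/∂x_N = 277 − 4x_C − 6x_N = 0, so x_N = 277/6 − (2/3)x_C.
Likewise for Cirro: x_C = 307/6 − (2/3)x_N.
Plugging x_C into Nimbus's best response: x_N = 277/6 − (2/3)(307/6 − (2/3)x_N) ⇒ (5/9)x_N = 217/18, so x_N = 21.7.
Then x_C = 307/6 − (2/3)·21.7 = 36.7.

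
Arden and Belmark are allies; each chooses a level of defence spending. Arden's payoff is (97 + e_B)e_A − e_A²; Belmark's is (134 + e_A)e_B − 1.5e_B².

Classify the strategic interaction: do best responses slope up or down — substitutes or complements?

Expanding Arden's payoff: 97e_A + e_Be_A − e_A².
∂π/∂e_A = 97 + e_B − 2e_A = 0, so e_A = 48.5 + 0.5e_B.
The best-response slope de_A/de_B = 0.5 > 0: the reaction function is upward-sloping, so the choices are strategic complements.

strategic complements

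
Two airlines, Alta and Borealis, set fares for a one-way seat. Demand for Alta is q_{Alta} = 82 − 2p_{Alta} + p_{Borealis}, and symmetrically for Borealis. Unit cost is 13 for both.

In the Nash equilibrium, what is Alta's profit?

Alta's profit: π = (p_{Alta} − 13)(82 − 2p_{Alta} + p_{Borealis}).
∂π/∂p_{Alta} = 108 − 4p_{Alta} + p_{Borealis} = 0 ⇒ p_{Alta} = 27 + 0.25p_{Borealis}.
Setting p_{Alta} = p_{Borealis} in the reaction function: p_{Alta} = 27 + 0.25p_{Alta}, so p_{Alta} = 27 / 0.75 = 36.
q_{Alta} = 82 − 2·36 + 36 = 46.
Profit = (36 − 13)·46 = 1058.

1058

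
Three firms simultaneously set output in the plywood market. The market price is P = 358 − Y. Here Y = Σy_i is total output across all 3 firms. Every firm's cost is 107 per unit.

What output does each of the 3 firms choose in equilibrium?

62.75

A representative firm's profit is π_i = y_i(358 − Y) − 107y_i, with Y = y_i + Σ_{j≠i} y_j.
First-order condition: 251 − 2y_i − Σ_{j≠i} y_j = 0.
With identical firms, set every y_j = y: then 251 − 2y − 2y = 0, i.e. y = 251/4 = 62.75.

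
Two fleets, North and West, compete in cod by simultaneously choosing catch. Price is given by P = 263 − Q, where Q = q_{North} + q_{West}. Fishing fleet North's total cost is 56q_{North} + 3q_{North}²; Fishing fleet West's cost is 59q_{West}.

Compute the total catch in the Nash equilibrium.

Fishing fleet North's profit: π = q_{North}(263 − (q_{North} + q_{West})) − 56q_{North} − 3q_{North}².
∂π/∂q_{North} = 207 − 8q_{North} − q_{West} = 0, so q_{North} = 25.875 − 0.125q_{West}.
For West: ∂π/∂q_{West} = 204 − 2q_{West} − q_{North} = 0 ⇒ q_{West} = 102 − 0.5q_{North}.
Plugging q_{West} into North's best response: q_{North} = 25.875 − 0.125(102 − 0.5q_{North}) ⇒ 0.9375q_{North} = 13.125, so q_{North} = 14.
Then q_{West} = 102 − 0.5·14 = 95.
Total catch: 14 + 95 = 109.

109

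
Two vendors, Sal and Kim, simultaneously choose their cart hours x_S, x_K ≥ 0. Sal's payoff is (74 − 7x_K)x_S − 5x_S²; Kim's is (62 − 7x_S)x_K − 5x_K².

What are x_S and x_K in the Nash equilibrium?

6, 2

Expanding Sal's payoff: 74x_S − 7x_Kx_S − 5x_S².
∂π/∂x_S = 74 − 7x_K − 10x_S = 0, so x_S = 7.4 − 0.7x_K.
Likewise for Kim: x_K = 6.2 − 0.7x_S.
Substituting the second reaction function into the first: x_S = 7.4 − 0.7(6.2 − 0.7x_S), which gives 0.51x_S = 3.06 ⇒ x_S = 6.
Then x_K = 6.2 − 0.7·6 = 2.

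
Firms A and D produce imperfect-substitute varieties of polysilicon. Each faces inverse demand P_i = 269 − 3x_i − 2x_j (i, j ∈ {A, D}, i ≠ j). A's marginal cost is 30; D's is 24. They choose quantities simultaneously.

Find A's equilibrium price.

Firm A's profit: π = x_A(269 − 3x_A − 2x_D) − 30x_A.
∂π/∂x_A = 239 − 6x_A − 2x_D = 0 ⇒ x_A = 239/6 − (1/3)x_D.
Similarly x_D = 245/6 − (1/3)x_A.
Substituting the second reaction function into the first: x_A = 239/6 − (1/3)(245/6 − (1/3)x_A), which gives (8/9)x_A = 236/9 ⇒ x_A = 29.5.
Then x_D = 245/6 − (1/3)·29.5 = 31.
P_A = 269 − 3·29.5 − 2·31 = 118.5.

118.5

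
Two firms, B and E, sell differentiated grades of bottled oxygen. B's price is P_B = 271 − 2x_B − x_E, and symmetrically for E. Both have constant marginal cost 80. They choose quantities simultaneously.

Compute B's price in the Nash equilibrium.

Firm B's profit: π = x_B(271 − 2x_B − x_E) − 80x_B.
∂π/∂x_B = 191 − 4x_B − x_E = 0 ⇒ x_B = 47.75 − 0.25x_E.
By symmetry x_E = x_B; substituting into the reaction function, 1.25x_B = 47.75 and x_B = 38.2.
P_B = 271 − 2·38.2 − 38.2 = 156.4.

156.4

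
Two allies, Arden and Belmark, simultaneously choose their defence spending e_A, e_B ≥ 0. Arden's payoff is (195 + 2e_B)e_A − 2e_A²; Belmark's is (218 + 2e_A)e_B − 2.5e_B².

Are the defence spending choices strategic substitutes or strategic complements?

strategic complements

Expanding Arden's payoff: 195e_A + 2e_Be_A − 2e_A².
∂π/∂e_A = 195 + 2e_B − 4e_A = 0, so e_A = 48.75 + 0.5e_B.
The best-response slope de_A/de_B = 0.5 > 0: the reaction function is upward-sloping, so the choices are strategic complements.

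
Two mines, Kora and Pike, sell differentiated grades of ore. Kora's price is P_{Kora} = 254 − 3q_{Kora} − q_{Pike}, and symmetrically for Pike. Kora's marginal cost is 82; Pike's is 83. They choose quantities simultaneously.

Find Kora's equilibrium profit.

Mine Kora's profit: π = q_{Kora}(254 − 3q_{Kora} − q_{Pike}) − 82q_{Kora}.
∂π/∂q_{Kora} = 172 − 6q_{Kora} − q_{Pike} = 0 ⇒ q_{Kora} = 86/3 − (1/6)q_{Pike}.
Similarly q_{Pike} = 28.5 − (1/6)q_{Kora}.
Plugging q_{Pike} into Kora's best response: q_{Kora} = 86/3 − (1/6)(28.5 − (1/6)q_{Kora}) ⇒ (35/36)q_{Kora} = 287/12, so q_{Kora} = 24.6.
Then q_{Pike} = 28.5 − (1/6)·24.6 = 24.4.
P_{Kora} = 254 − 3·24.6 − 24.4 = 155.8.
Profit = (155.8 − 82)·24.6 = 1815.48.

1815.48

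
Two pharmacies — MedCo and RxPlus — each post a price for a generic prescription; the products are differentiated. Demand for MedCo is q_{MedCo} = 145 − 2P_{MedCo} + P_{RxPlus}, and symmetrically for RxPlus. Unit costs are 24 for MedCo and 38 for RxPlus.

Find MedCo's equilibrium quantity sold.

MedCo's profit: π = (P_{MedCo} − 24)(145 − 2P_{MedCo} + P_{RxPlus}).
∂π/∂P_{MedCo} = 193 − 4P_{MedCo} + P_{RxPlus} = 0 ⇒ P_{MedCo} = 48.25 + 0.25P_{RxPlus}.
Similarly P_{RxPlus} = 55.25 + 0.25P_{MedCo}.
Substituting the second reaction function into the first: P_{MedCo} = 48.25 + 0.25(55.25 + 0.25P_{MedCo}), which gives 0.9375P_{MedCo} = 62.0625 ⇒ P_{MedCo} = 66.2.
Then P_{RxPlus} = 55.25 + 0.25·66.2 = 71.8.
q_{MedCo} = 145 − 2·66.2 + 71.8 = 84.4.

84.4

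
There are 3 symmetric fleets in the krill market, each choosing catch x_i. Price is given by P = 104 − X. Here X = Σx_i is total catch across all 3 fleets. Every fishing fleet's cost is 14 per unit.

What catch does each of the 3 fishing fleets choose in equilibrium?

A representative fishing fleet's profit is π_i = x_i(104 − X) − 14x_i, with X = x_i + Σ_{j≠i} x_j.
First-order condition: 90 − 2x_i − Σ_{j≠i} x_j = 0.
Imposing symmetry (x_j = x for all j) turns Σ_{j≠i} x_j into 2x, so 90 = 4x and x = 22.5.

22.5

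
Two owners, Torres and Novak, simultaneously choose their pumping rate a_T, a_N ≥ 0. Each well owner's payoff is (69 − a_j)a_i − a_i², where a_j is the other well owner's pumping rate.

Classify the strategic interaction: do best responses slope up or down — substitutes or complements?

Torres's payoff is (69 − a_N)a_T − a_T².
∂π/∂a_T = 69 − a_N − 2a_T = 0, so a_T = 34.5 − 0.5a_N.
The best-response slope da_T/da_N = −0.5 < 0: the reaction function is downward-sloping, so the choices are strategic substitutes.

strategic substitutes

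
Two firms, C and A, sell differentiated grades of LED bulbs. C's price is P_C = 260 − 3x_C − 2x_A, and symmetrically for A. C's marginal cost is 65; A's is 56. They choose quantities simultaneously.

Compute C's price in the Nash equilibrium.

Firm C's profit: π = x_C(260 − 3x_C − 2x_A) − 65x_C.
∂π/∂x_C = 195 − 6x_C − 2x_A = 0 ⇒ x_C = 32.5 − (1/3)x_A.
Similarly x_A = 34 − (1/3)x_C.
Plugging x_A into C's best response: x_C = 32.5 − (1/3)(34 − (1/3)x_C) ⇒ (8/9)x_C = 127/6, so x_C = 23.8125.
Then x_A = 34 − (1/3)·23.8125 = 26.0625.
P_C = 260 − 3·23.8125 − 2·26.0625 = 136.4375.

136.4375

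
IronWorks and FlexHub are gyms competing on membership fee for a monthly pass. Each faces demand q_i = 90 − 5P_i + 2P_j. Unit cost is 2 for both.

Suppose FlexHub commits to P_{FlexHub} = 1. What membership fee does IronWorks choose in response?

10.2

IronWorks's profit: π = (P_{IronWorks} − 2)(90 − 5P_{IronWorks} + 2P_{FlexHub}).
∂π/∂P_{IronWorks} = 100 − 10P_{IronWorks} + 2P_{FlexHub} = 0 ⇒ P_{IronWorks} = 10 + 0.2P_{FlexHub}.
At P_{FlexHub} = 1: P_{IronWorks} = 10 + 0.2·1 = 10.2.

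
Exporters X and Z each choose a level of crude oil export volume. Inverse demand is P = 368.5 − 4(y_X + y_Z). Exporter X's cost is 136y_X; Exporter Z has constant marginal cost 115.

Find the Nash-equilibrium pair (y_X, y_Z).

Exporter X's profit: π = y_X(368.5 − 4(y_X + y_Z)) − 136y_X.
∂π/∂y_X = 232.5 − 8y_X − 4y_Z = 0, so y_X = 29.0625 − 0.5y_Z.
By the same steps for Z: y_Z = 31.6875 − 0.5y_X.
Plugging y_Z into X's best response: y_X = 29.0625 − 0.5(31.6875 − 0.5y_X) ⇒ 0.75y_X = 423/32, so y_X = 17.625.
Then y_Z = 31.6875 − 0.5·17.625 = 22.875.

17.625, 22.875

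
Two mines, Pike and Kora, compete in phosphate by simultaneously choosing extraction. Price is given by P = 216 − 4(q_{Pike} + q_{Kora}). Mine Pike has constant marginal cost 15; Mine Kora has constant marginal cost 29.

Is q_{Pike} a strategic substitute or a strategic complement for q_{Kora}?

strategic substitutes

Mine Pike's profit: π = q_{Pike}(216 − 4(q_{Pike} + q_{Kora})) − 15q_{Pike}.
∂π/∂q_{Pike} = 201 − 8q_{Pike} − 4q_{Kora} = 0, so q_{Pike} = 25.125 − 0.5q_{Kora}.
The best-response slope dq_{Pike}/dq_{Kora} = −0.5 < 0: the reaction function is downward-sloping, so the choices are strategic substitutes.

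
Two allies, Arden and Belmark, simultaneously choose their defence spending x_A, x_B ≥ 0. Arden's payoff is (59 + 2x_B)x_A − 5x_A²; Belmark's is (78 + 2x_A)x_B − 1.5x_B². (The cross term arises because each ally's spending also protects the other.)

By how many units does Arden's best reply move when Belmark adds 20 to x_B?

Expanding Arden's payoff: 59x_A + 2x_Bx_A − 5x_A².
∂π/∂x_A = 59 + 2x_B − 10x_A = 0, so x_A = 5.9 + 0.2x_B.
The reaction-function slope is 0.2, so a 20-unit rise in x_B moves x_A by 0.2 × 20 = 4. Arden's best response rises — the actions are strategic complements.

4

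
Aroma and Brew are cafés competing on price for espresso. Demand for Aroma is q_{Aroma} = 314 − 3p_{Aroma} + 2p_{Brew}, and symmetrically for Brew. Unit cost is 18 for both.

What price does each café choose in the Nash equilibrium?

92

Aroma's profit: π = (p_{Aroma} − 18)(314 − 3p_{Aroma} + 2p_{Brew}).
∂π/∂p_{Aroma} = 368 − 6p_{Aroma} + 2p_{Brew} = 0 ⇒ p_{Aroma} = 184/3 + (1/3)p_{Brew}.
The game is symmetric, so in equilibrium p_{Brew} = p_{Aroma}: the reaction function gives (2/3)p_{Aroma} = 184/3, hence p_{Aroma} = 92.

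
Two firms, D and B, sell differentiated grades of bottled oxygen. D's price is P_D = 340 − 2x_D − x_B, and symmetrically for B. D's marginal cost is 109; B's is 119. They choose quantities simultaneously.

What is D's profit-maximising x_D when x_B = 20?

52.75

Firm D's profit: π = x_D(340 − 2x_D − x_B) − 109x_D.
∂π/∂x_D = 231 − 4x_D − x_B = 0 ⇒ x_D = 57.75 − 0.25x_B.
At x_B = 20: x_D = 57.75 − 0.25·20 = 52.75.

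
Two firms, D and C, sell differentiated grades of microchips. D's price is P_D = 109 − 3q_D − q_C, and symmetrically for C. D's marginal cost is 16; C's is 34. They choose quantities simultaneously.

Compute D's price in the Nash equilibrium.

Firm D's profit: π = q_D(109 − 3q_D − q_C) − 16q_D.
∂π/∂q_D = 93 − 6q_D − q_C = 0 ⇒ q_D = 15.5 − (1/6)q_C.
Similarly q_C = 12.5 − (1/6)q_D.
Substituting the second reaction function into the first: q_D = 15.5 − (1/6)(12.5 − (1/6)q_D), which gives (35/36)q_D = 161/12 ⇒ q_D = 13.8.
Then q_C = 12.5 − (1/6)·13.8 = 10.2.
P_D = 109 − 3·13.8 − 10.2 = 57.4.

57.4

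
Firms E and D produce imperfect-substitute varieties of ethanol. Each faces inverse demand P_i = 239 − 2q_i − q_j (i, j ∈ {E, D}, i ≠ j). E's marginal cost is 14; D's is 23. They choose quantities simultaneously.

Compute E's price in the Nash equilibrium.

105.2

Firm E's profit: π = q_E(239 − 2q_E − q_D) − 14q_E.
∂π/∂q_E = 225 − 4q_E − q_D = 0 ⇒ q_E = 56.25 − 0.25q_D.
Similarly q_D = 54 − 0.25q_E.
Substituting the second reaction function into the first: q_E = 56.25 − 0.25(54 − 0.25q_E), which gives 0.9375q_E = 42.75 ⇒ q_E = 45.6.
Then q_D = 54 − 0.25·45.6 = 42.6.
P_E = 239 − 2·45.6 − 42.6 = 105.2.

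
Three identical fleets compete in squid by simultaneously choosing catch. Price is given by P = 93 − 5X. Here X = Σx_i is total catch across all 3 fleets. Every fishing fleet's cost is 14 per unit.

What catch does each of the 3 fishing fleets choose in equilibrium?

3.95

A representative fishing fleet's profit is π_i = x_i(93 − 5X) − 14x_i, with X = x_i + Σ_{j≠i} x_j.
First-order condition: 79 − 10x_i − 5Σ_{j≠i} x_j = 0.
In a symmetric equilibrium every fishing fleet chooses the same x, so Σ_{j≠i} x_j = 2x. The condition becomes 79 − 20x = 0, giving x = 79/20 = 3.95.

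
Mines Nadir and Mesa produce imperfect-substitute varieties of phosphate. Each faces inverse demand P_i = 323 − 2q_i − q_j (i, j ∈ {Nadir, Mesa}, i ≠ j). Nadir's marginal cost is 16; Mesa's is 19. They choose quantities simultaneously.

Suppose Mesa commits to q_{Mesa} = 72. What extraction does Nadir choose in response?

58.75

Mine Nadir's profit: π = q_{Nadir}(323 − 2q_{Nadir} − q_{Mesa}) − 16q_{Nadir}.
∂π/∂q_{Nadir} = 307 − 4q_{Nadir} − q_{Mesa} = 0 ⇒ q_{Nadir} = 76.75 − 0.25q_{Mesa}.
At q_{Mesa} = 72: q_{Nadir} = 76.75 − 0.25·72 = 58.75.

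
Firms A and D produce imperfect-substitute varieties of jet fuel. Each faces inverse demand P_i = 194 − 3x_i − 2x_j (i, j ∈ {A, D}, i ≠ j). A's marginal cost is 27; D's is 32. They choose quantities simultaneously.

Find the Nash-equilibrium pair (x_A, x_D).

Firm A's profit: π = x_A(194 − 3x_A − 2x_D) − 27x_A.
∂π/∂x_A = 167 − 6x_A − 2x_D = 0 ⇒ x_A = 167/6 − (1/3)x_D.
Similarly x_D = 27 − (1/3)x_A.
Substituting the second reaction function into the first: x_A = 167/6 − (1/3)(27 − (1/3)x_A), which gives (8/9)x_A = 113/6 ⇒ x_A = 21.1875.
Then x_D = 27 − (1/3)·21.1875 = 19.9375.

21.1875, 19.9375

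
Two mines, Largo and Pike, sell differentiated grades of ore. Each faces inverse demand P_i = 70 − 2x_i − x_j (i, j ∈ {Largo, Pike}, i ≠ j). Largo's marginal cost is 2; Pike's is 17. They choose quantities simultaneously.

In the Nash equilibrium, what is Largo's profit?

426.32

Mine Largo's profit: π = x_{Largo}(70 − 2x_{Largo} − x_{Pike}) − 2x_{Largo}.
∂π/∂x_{Largo} = 68 − 4x_{Largo} − x_{Pike} = 0 ⇒ x_{Largo} = 17 − 0.25x_{Pike}.
Similarly x_{Pike} = 13.25 − 0.25x_{Largo}.
Substituting the second reaction function into the first: x_{Largo} = 17 − 0.25(13.25 − 0.25x_{Largo}), which gives 0.9375x_{Largo} = 13.6875 ⇒ x_{Largo} = 14.6.
Then x_{Pike} = 13.25 − 0.25·14.6 = 9.6.
P_{Largo} = 70 − 2·14.6 − 9.6 = 31.2.
Profit = (31.2 − 2)·14.6 = 426.32.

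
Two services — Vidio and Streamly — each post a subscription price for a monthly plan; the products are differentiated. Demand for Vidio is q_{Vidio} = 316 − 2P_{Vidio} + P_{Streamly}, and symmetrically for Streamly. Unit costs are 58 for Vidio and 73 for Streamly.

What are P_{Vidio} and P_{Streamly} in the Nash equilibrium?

Vidio's profit: π = (P_{Vidio} − 58)(316 − 2P_{Vidio} + P_{Streamly}).
∂π/∂P_{Vidio} = 432 − 4P_{Vidio} + P_{Streamly} = 0 ⇒ P_{Vidio} = 108 + 0.25P_{Streamly}.
Similarly P_{Streamly} = 115.5 + 0.25P_{Vidio}.
Plugging P_{Streamly} into Vidio's best response: P_{Vidio} = 108 + 0.25(115.5 + 0.25P_{Vidio}) ⇒ 0.9375P_{Vidio} = 136.875, so P_{Vidio} = 146.
Then P_{Streamly} = 115.5 + 0.25·146 = 152.

146, 152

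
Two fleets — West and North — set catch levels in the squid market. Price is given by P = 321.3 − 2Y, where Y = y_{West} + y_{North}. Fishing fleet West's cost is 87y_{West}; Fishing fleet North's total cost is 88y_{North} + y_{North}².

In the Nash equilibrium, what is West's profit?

Fishing fleet West's profit: π = y_{West}(321.3 − 2(y_{West} + y_{North})) − 87y_{West}.
∂π/∂y_{West} = 234.3 − 4y_{West} − 2y_{North} = 0, so y_{West} = 58.575 − 0.5y_{North}.
For North: ∂π/∂y_{North} = 233.3 − 6y_{North} − 2y_{West} = 0 ⇒ y_{North} = 2333/60 − (1/3)y_{West}.
Plugging y_{North} into West's best response: y_{West} = 58.575 − 0.5(2333/60 − (1/3)y_{West}) ⇒ (5/6)y_{West} = 587/15, so y_{West} = 46.96.
Then y_{North} = 2333/60 − (1/3)·46.96 = 23.23.
Price P = 321.3 − 2·70.19 = 180.92.
West's profit: (180.92 − 87)·46.96 = 4410.4832.

4410.4832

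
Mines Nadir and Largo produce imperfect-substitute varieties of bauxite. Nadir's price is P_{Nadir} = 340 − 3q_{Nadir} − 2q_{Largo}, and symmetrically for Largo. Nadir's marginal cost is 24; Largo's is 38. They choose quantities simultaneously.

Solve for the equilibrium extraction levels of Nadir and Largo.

40.375, 36.875

Mine Nadir's profit: π = q_{Nadir}(340 − 3q_{Nadir} − 2q_{Largo}) − 24q_{Nadir}.
∂π/∂q_{Nadir} = 316 − 6q_{Nadir} − 2q_{Largo} = 0 ⇒ q_{Nadir} = 158/3 − (1/3)q_{Largo}.
Similarly q_{Largo} = 151/3 − (1/3)q_{Nadir}.
Plugging q_{Largo} into Nadir's best response: q_{Nadir} = 158/3 − (1/3)(151/3 − (1/3)q_{Nadir}) ⇒ (8/9)q_{Nadir} = 323/9, so q_{Nadir} = 40.375.
Then q_{Largo} = 151/3 − (1/3)·40.375 = 36.875.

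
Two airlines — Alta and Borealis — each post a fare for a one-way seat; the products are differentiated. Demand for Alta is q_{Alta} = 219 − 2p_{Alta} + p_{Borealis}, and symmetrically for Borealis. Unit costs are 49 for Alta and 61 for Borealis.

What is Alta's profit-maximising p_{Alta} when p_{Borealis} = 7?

Alta's profit: π = (p_{Alta} − 49)(219 − 2p_{Alta} + p_{Borealis}).
∂π/∂p_{Alta} = 317 − 4p_{Alta} + p_{Borealis} = 0 ⇒ p_{Alta} = 79.25 + 0.25p_{Borealis}.
At p_{Borealis} = 7: p_{Alta} = 79.25 + 0.25·7 = 81.

81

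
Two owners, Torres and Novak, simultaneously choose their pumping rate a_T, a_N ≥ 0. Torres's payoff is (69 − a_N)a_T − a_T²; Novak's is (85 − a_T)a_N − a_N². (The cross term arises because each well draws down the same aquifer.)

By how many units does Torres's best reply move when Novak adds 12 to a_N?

Expanding Torres's payoff: 69a_T − a_Na_T − a_T².
∂π/∂a_T = 69 − a_N − 2a_T = 0, so a_T = 34.5 − 0.5a_N.
The reaction-function slope is −0.5, so a 12-unit rise in a_N moves a_T by −0.5 × 12 = −6. Torres's best response falls — the actions are strategic substitutes.

-6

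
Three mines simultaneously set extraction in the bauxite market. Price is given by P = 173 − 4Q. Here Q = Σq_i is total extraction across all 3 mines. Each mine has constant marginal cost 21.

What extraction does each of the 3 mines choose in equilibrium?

A representative mine's profit is π_i = q_i(173 − 4Q) − 21q_i, with Q = q_i + Σ_{j≠i} q_j.
First-order condition: 152 − 8q_i − 4Σ_{j≠i} q_j = 0.
With identical mines, set every q_j = q: then 152 − 8q − 8q = 0, i.e. q = 152/16 = 9.5.

9.5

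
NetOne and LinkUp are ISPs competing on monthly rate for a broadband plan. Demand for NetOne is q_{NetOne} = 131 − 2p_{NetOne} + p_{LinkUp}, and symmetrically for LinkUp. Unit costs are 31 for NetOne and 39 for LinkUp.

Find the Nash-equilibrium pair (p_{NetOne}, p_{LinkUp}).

65.4, 68.6

NetOne's profit: π = (p_{NetOne} − 31)(131 − 2p_{NetOne} + p_{LinkUp}).
∂π/∂p_{NetOne} = 193 − 4p_{NetOne} + p_{LinkUp} = 0 ⇒ p_{NetOne} = 48.25 + 0.25p_{LinkUp}.
Similarly p_{LinkUp} = 52.25 + 0.25p_{NetOne}.
Plugging p_{LinkUp} into NetOne's best response: p_{NetOne} = 48.25 + 0.25(52.25 + 0.25p_{NetOne}) ⇒ 0.9375p_{NetOne} = 61.3125, so p_{NetOne} = 65.4.
Then p_{LinkUp} = 52.25 + 0.25·65.4 = 68.6.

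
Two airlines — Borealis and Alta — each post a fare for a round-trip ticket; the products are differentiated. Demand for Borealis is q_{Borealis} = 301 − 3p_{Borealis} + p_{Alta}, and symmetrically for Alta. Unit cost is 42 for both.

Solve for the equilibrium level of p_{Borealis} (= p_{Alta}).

85.4

Borealis's profit: π = (p_{Borealis} − 42)(301 − 3p_{Borealis} + p_{Alta}).
∂π/∂p_{Borealis} = 427 − 6p_{Borealis} + p_{Alta} = 0 ⇒ p_{Borealis} = 427/6 + (1/6)p_{Alta}.
The game is symmetric, so in equilibrium p_{Alta} = p_{Borealis}: the reaction function gives (5/6)p_{Borealis} = 427/6, hence p_{Borealis} = 85.4.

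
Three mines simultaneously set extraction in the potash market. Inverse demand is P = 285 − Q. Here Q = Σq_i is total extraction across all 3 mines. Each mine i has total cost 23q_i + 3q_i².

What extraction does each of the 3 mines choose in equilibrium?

26.2

A representative mine's profit is π_i = q_i(285 − Q) − 23q_i − 3q_i², with Q = q_i + Σ_{j≠i} q_j.
First-order condition: 262 − 8q_i − Σ_{j≠i} q_j = 0.
With identical mines, set every q_j = q: then 262 − 8q − 2q = 0, i.e. q = 262/10 = 26.2.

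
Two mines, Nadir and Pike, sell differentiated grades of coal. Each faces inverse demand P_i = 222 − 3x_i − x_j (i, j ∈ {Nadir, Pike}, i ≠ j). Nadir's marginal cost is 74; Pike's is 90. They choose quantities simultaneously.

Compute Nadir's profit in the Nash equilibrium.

Mine Nadir's profit: π = x_{Nadir}(222 − 3x_{Nadir} − x_{Pike}) − 74x_{Nadir}.
∂π/∂x_{Nadir} = 148 − 6x_{Nadir} − x_{Pike} = 0 ⇒ x_{Nadir} = 74/3 − (1/6)x_{Pike}.
Similarly x_{Pike} = 22 − (1/6)x_{Nadir}.
Substituting the second reaction function into the first: x_{Nadir} = 74/3 − (1/6)(22 − (1/6)x_{Nadir}), which gives (35/36)x_{Nadir} = 21 ⇒ x_{Nadir} = 21.6.
Then x_{Pike} = 22 − (1/6)·21.6 = 18.4.
P_{Nadir} = 222 − 3·21.6 − 18.4 = 138.8.
Profit = (138.8 − 74)·21.6 = 1399.68.

1399.68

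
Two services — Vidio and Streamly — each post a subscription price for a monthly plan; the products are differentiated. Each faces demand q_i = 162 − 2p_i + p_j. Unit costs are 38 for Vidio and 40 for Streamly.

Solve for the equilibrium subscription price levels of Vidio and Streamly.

79.6, 80.4

Vidio's profit: π = (p_{Vidio} − 38)(162 − 2p_{Vidio} + p_{Streamly}).
∂π/∂p_{Vidio} = 238 − 4p_{Vidio} + p_{Streamly} = 0 ⇒ p_{Vidio} = 59.5 + 0.25p_{Streamly}.
Similarly p_{Streamly} = 60.5 + 0.25p_{Vidio}.
Substituting the second reaction function into the first: p_{Vidio} = 59.5 + 0.25(60.5 + 0.25p_{Vidio}), which gives 0.9375p_{Vidio} = 74.625 ⇒ p_{Vidio} = 79.6.
Then p_{Streamly} = 60.5 + 0.25·79.6 = 80.4.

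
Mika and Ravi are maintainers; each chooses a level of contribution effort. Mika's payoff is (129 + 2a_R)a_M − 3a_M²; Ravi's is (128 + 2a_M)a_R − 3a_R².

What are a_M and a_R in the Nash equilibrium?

Expanding Mika's payoff: 129a_M + 2a_Ra_M − 3a_M².
∂π/∂a_M = 129 + 2a_R − 6a_M = 0, so a_M = 21.5 + (1/3)a_R.
Likewise for Ravi: a_R = 64/3 + (1/3)a_M.
Plugging a_R into Mika's best response: a_M = 21.5 + (1/3)(64/3 + (1/3)a_M) ⇒ (8/9)a_M = 515/18, so a_M = 32.1875.
Then a_R = 64/3 + (1/3)·32.1875 = 32.0625.

32.1875, 32.0625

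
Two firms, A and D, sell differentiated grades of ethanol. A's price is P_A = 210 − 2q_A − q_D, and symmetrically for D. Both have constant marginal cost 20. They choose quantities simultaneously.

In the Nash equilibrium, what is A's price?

96

Firm A's profit: π = q_A(210 − 2q_A − q_D) − 20q_A.
∂π/∂q_A = 190 − 4q_A − q_D = 0 ⇒ q_A = 47.5 − 0.25q_D.
By symmetry q_D = q_A; substituting into the reaction function, 1.25q_A = 47.5 and q_A = 38.
P_A = 210 − 2·38 − 38 = 96.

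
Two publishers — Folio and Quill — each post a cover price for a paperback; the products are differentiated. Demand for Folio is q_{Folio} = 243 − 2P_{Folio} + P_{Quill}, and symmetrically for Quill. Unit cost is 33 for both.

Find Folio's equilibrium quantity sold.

140

Folio's profit: π = (P_{Folio} − 33)(243 − 2P_{Folio} + P_{Quill}).
∂π/∂P_{Folio} = 309 − 4P_{Folio} + P_{Quill} = 0 ⇒ P_{Folio} = 77.25 + 0.25P_{Quill}.
The game is symmetric, so in equilibrium P_{Quill} = P_{Folio}: the reaction function gives 0.75P_{Folio} = 77.25, hence P_{Folio} = 103.
q_{Folio} = 243 − 2·103 + 103 = 140.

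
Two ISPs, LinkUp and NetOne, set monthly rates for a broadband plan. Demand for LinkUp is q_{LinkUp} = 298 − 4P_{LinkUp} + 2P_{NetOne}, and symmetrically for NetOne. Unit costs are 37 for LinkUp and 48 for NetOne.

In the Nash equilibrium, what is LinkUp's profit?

6021.76

LinkUp's profit: π = (P_{LinkUp} − 37)(298 − 4P_{LinkUp} + 2P_{NetOne}).
∂π/∂P_{LinkUp} = 446 − 8P_{LinkUp} + 2P_{NetOne} = 0 ⇒ P_{LinkUp} = 55.75 + 0.25P_{NetOne}.
Similarly P_{NetOne} = 61.25 + 0.25P_{LinkUp}.
Substituting the second reaction function into the first: P_{LinkUp} = 55.75 + 0.25(61.25 + 0.25P_{LinkUp}), which gives 0.9375P_{LinkUp} = 71.0625 ⇒ P_{LinkUp} = 75.8.
Then P_{NetOne} = 61.25 + 0.25·75.8 = 80.2.
q_{LinkUp} = 298 − 4·75.8 + 2·80.2 = 155.2.
Profit = (75.8 − 37)·155.2 = 6021.76.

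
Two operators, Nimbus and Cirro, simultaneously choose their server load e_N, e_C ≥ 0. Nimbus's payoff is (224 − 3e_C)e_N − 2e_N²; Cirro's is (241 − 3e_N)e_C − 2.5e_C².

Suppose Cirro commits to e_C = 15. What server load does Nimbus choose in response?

Expanding Nimbus's payoff: 224e_N − 3e_Ce_N − 2e_N².
∂π/∂e_N = 224 − 3e_C − 4e_N = 0, so e_N = 56 − 0.75e_C.
At e_C = 15: e_N = 56 − 0.75·15 = 44.75.

44.75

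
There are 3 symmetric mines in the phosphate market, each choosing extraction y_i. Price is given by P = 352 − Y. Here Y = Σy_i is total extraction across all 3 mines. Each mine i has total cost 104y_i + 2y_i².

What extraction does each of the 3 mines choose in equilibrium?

31

A representative mine's profit is π_i = y_i(352 − Y) − 104y_i − 2y_i², with Y = y_i + Σ_{j≠i} y_j.
First-order condition: 248 − 6y_i − Σ_{j≠i} y_j = 0.
With identical mines, set every y_j = y: then 248 − 6y − 2y = 0, i.e. y = 248/8 = 31.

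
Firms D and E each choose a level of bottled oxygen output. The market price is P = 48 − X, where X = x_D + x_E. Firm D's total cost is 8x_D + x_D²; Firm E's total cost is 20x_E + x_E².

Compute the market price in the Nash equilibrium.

34.4

Firm D's profit: π = x_D(48 − (x_D + x_E)) − 8x_D − x_D².
∂π/∂x_D = 40 − 4x_D − x_E = 0, so x_D = 10 − 0.25x_E.
By the same steps for E: x_E = 7 − 0.25x_D.
Substituting the second reaction function into the first: x_D = 10 − 0.25(7 − 0.25x_D), which gives 0.9375x_D = 8.25 ⇒ x_D = 8.8.
Then x_E = 7 − 0.25·8.8 = 4.8.
Equilibrium price: P = 48 − 13.6 = 34.4.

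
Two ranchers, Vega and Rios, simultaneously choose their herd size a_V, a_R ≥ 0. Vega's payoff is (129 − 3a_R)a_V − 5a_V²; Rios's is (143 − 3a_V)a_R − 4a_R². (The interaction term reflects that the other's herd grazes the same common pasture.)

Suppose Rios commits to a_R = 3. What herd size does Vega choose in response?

12

Expanding Vega's payoff: 129a_V − 3a_Ra_V − 5a_V².
∂π/∂a_V = 129 − 3a_R − 10a_V = 0, so a_V = 12.9 − 0.3a_R.
At a_R = 3: a_V = 12.9 − 0.3·3 = 12.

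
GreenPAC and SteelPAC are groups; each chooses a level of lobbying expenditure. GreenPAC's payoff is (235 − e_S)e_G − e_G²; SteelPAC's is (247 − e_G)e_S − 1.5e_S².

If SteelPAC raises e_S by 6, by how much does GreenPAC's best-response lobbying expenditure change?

Expanding GreenPAC's payoff: 235e_G − e_Se_G − e_G².
∂π/∂e_G = 235 − e_S − 2e_G = 0, so e_G = 117.5 − 0.5e_S.
The reaction-function slope is −0.5, so a 6-unit rise in e_S moves e_G by −0.5 × 6 = −3. GreenPAC's best response falls — the actions are strategic substitutes.

-3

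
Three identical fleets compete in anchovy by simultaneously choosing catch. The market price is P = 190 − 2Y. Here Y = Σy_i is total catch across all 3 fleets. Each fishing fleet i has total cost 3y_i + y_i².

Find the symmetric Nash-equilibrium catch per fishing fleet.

A representative fishing fleet's profit is π_i = y_i(190 − 2Y) − 3y_i − y_i², with Y = y_i + Σ_{j≠i} y_j.
First-order condition: 187 − 6y_i − 2Σ_{j≠i} y_j = 0.
In a symmetric equilibrium every fishing fleet chooses the same y, so Σ_{j≠i} y_j = 2y. The condition becomes 187 − 10y = 0, giving y = 187/10 = 18.7.

18.7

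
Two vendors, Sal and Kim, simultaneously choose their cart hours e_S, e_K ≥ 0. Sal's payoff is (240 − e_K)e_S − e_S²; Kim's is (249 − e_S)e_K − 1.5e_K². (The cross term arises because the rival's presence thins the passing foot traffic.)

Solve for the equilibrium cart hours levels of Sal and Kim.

Expanding Sal's payoff: 240e_S − e_Ke_S − e_S².
∂π/∂e_S = 240 − e_K − 2e_S = 0, so e_S = 120 − 0.5e_K.
Likewise for Kim: e_K = 83 − (1/3)e_S.
Substituting the second reaction function into the first: e_S = 120 − 0.5(83 − (1/3)e_S), which gives (5/6)e_S = 78.5 ⇒ e_S = 94.2.
Then e_K = 83 − (1/3)·94.2 = 51.6.

94.2, 51.6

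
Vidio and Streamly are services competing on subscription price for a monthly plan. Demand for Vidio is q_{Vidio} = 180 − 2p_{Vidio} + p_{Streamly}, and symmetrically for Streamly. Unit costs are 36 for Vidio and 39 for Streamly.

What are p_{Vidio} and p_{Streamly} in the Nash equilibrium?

Vidio's profit: π = (p_{Vidio} − 36)(180 − 2p_{Vidio} + p_{Streamly}).
∂π/∂p_{Vidio} = 252 − 4p_{Vidio} + p_{Streamly} = 0 ⇒ p_{Vidio} = 63 + 0.25p_{Streamly}.
Similarly p_{Streamly} = 64.5 + 0.25p_{Vidio}.
Solving the two reaction functions simultaneously: (1 − (0.25)(0.25))p_{Vidio} = 63 + 0.25·64.5, so 0.9375p_{Vidio} = 79.125 and p_{Vidio} = 84.4.
Then p_{Streamly} = 64.5 + 0.25·84.4 = 85.6.

84.4, 85.6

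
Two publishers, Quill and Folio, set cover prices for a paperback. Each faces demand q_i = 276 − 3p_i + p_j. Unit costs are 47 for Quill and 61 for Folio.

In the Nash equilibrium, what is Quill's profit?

Quill's profit: π = (p_{Quill} − 47)(276 − 3p_{Quill} + p_{Folio}).
∂π/∂p_{Quill} = 417 − 6p_{Quill} + p_{Folio} = 0 ⇒ p_{Quill} = 69.5 + (1/6)p_{Folio}.
Similarly p_{Folio} = 76.5 + (1/6)p_{Quill}.
Substituting the second reaction function into the first: p_{Quill} = 69.5 + (1/6)(76.5 + (1/6)p_{Quill}), which gives (35/36)p_{Quill} = 82.25 ⇒ p_{Quill} = 84.6.
Then p_{Folio} = 76.5 + (1/6)·84.6 = 90.6.
q_{Quill} = 276 − 3·84.6 + 90.6 = 112.8.
Profit = (84.6 − 47)·112.8 = 4241.28.

4241.28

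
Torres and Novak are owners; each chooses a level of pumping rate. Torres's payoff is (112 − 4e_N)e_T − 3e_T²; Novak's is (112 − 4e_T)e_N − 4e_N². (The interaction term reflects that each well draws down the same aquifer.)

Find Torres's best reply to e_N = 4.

Expanding Torres's payoff: 112e_T − 4e_Ne_T − 3e_T².
∂π/∂e_T = 112 − 4e_N − 6e_T = 0, so e_T = 56/3 − (2/3)e_N.
At e_N = 4: e_T = 56/3 − (2/3)·4 = 16.

16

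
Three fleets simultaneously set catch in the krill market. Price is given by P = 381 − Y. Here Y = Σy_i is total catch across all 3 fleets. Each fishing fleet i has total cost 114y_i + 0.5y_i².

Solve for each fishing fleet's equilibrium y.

53.4

A representative fishing fleet's profit is π_i = y_i(381 − Y) − 114y_i − 0.5y_i², with Y = y_i + Σ_{j≠i} y_j.
First-order condition: 267 − 3y_i − Σ_{j≠i} y_j = 0.
Imposing symmetry (y_j = y for all j) turns Σ_{j≠i} y_j into 2y, so 267 = 5y and y = 53.4.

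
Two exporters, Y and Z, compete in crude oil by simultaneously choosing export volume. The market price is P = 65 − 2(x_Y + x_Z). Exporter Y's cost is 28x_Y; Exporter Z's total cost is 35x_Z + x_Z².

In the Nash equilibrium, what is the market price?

44.2

Exporter Y's profit: π = x_Y(65 − 2(x_Y + x_Z)) − 28x_Y.
∂π/∂x_Y = 37 − 4x_Y − 2x_Z = 0, so x_Y = 9.25 − 0.5x_Z.
For Z: ∂π/∂x_Z = 30 − 6x_Z − 2x_Y = 0 ⇒ x_Z = 5 − (1/3)x_Y.
Solving the two reaction functions simultaneously: (1 − (−0.5)(−1/3))x_Y = 9.25 − 0.5·5, so (5/6)x_Y = 6.75 and x_Y = 8.1.
Then x_Z = 5 − (1/3)·8.1 = 2.3.
Equilibrium price: P = 65 − 2·10.4 = 44.2.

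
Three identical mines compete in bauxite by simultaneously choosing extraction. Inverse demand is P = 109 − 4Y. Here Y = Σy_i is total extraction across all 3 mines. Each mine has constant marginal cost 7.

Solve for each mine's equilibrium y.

6.375

A representative mine's profit is π_i = y_i(109 − 4Y) − 7y_i, with Y = y_i + Σ_{j≠i} y_j.
First-order condition: 102 − 8y_i − 4Σ_{j≠i} y_j = 0.
In a symmetric equilibrium every mine chooses the same y, so Σ_{j≠i} y_j = 2y. The condition becomes 102 − 16y = 0, giving y = 102/16 = 6.375.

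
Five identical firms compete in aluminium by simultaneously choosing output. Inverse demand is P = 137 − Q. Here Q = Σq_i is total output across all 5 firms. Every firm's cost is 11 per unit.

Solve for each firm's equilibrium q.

A representative firm's profit is π_i = q_i(137 − Q) − 11q_i, with Q = q_i + Σ_{j≠i} q_j.
First-order condition: 126 − 2q_i − Σ_{j≠i} q_j = 0.
In a symmetric equilibrium every firm chooses the same q, so Σ_{j≠i} q_j = 4q. The condition becomes 126 − 6q = 0, giving q = 126/6 = 21.

21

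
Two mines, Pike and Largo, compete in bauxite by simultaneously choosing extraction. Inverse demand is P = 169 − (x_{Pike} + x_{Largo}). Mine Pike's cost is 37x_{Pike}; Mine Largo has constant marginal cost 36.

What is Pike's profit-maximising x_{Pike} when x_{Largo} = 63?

Mine Pike's profit: π = x_{Pike}(169 − (x_{Pike} + x_{Largo})) − 37x_{Pike}.
∂π/∂x_{Pike} = 132 − 2x_{Pike} − x_{Largo} = 0, so x_{Pike} = 66 − 0.5x_{Largo}.
At x_{Largo} = 63: x_{Pike} = 66 − 0.5·63 = 34.5.

34.5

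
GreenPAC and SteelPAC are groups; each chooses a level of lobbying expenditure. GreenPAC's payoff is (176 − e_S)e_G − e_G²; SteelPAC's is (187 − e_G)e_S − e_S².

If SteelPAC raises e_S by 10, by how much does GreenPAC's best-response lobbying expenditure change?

-5

Expanding GreenPAC's payoff: 176e_G − e_Se_G − e_G².
∂π/∂e_G = 176 − e_S − 2e_G = 0, so e_G = 88 − 0.5e_S.
The reaction-function slope is −0.5, so a 10-unit rise in e_S moves e_G by −0.5 × 10 = −5. GreenPAC's best response falls — the actions are strategic substitutes.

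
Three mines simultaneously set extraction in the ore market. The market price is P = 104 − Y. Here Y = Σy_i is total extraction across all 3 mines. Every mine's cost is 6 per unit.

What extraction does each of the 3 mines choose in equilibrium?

24.5

A representative mine's profit is π_i = y_i(104 − Y) − 6y_i, with Y = y_i + Σ_{j≠i} y_j.
First-order condition: 98 − 2y_i − Σ_{j≠i} y_j = 0.
In a symmetric equilibrium every mine chooses the same y, so Σ_{j≠i} y_j = 2y. The condition becomes 98 − 4y = 0, giving y = 98/4 = 24.5.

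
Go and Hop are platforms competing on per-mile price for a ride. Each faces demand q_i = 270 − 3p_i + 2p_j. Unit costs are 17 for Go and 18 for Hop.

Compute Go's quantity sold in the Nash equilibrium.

190.3125

Go's profit: π = (p_{Go} − 17)(270 − 3p_{Go} + 2p_{Hop}).
∂π/∂p_{Go} = 321 − 6p_{Go} + 2p_{Hop} = 0 ⇒ p_{Go} = 53.5 + (1/3)p_{Hop}.
Similarly p_{Hop} = 54 + (1/3)p_{Go}.
Solving the two reaction functions simultaneously: (1 − (1/3)(1/3))p_{Go} = 53.5 + (1/3)·54, so (8/9)p_{Go} = 71.5 and p_{Go} = 80.4375.
Then p_{Hop} = 54 + (1/3)·80.4375 = 80.8125.
q_{Go} = 270 − 3·80.4375 + 2·80.8125 = 190.3125.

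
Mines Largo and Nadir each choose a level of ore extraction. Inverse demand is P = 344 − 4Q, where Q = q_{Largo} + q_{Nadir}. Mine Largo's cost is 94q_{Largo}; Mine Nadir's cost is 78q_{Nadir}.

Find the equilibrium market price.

172

Mine Largo's profit: π = q_{Largo}(344 − 4(q_{Largo} + q_{Nadir})) − 94q_{Largo}.
∂π/∂q_{Largo} = 250 − 8q_{Largo} − 4q_{Nadir} = 0, so q_{Largo} = 31.25 − 0.5q_{Nadir}.
By the same steps for Nadir: q_{Nadir} = 33.25 − 0.5q_{Largo}.
Substituting the second reaction function into the first: q_{Largo} = 31.25 − 0.5(33.25 − 0.5q_{Largo}), which gives 0.75q_{Largo} = 14.625 ⇒ q_{Largo} = 19.5.
Then q_{Nadir} = 33.25 − 0.5·19.5 = 23.5.
Equilibrium price: P = 344 − 4·43 = 172.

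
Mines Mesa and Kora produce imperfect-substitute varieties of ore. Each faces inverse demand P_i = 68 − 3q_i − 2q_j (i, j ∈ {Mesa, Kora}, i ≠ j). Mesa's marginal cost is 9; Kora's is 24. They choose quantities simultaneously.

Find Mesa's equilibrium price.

Mine Mesa's profit: π = q_{Mesa}(68 − 3q_{Mesa} − 2q_{Kora}) − 9q_{Mesa}.
∂π/∂q_{Mesa} = 59 − 6q_{Mesa} − 2q_{Kora} = 0 ⇒ q_{Mesa} = 59/6 − (1/3)q_{Kora}.
Similarly q_{Kora} = 22/3 − (1/3)q_{Mesa}.
Substituting the second reaction function into the first: q_{Mesa} = 59/6 − (1/3)(22/3 − (1/3)q_{Mesa}), which gives (8/9)q_{Mesa} = 133/18 ⇒ q_{Mesa} = 8.3125.
Then q_{Kora} = 22/3 − (1/3)·8.3125 = 4.5625.
P_{Mesa} = 68 − 3·8.3125 − 2·4.5625 = 33.9375.

33.9375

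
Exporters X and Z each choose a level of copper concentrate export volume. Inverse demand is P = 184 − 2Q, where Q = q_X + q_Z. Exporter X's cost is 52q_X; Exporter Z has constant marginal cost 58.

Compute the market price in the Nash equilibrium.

Exporter X's profit: π = q_X(184 − 2(q_X + q_Z)) − 52q_X.
∂π/∂q_X = 132 − 4q_X − 2q_Z = 0, so q_X = 33 − 0.5q_Z.
By the same steps for Z: q_Z = 31.5 − 0.5q_X.
Substituting the second reaction function into the first: q_X = 33 − 0.5(31.5 − 0.5q_X), which gives 0.75q_X = 17.25 ⇒ q_X = 23.
Then q_Z = 31.5 − 0.5·23 = 20.
Equilibrium price: P = 184 − 2·43 = 98.

98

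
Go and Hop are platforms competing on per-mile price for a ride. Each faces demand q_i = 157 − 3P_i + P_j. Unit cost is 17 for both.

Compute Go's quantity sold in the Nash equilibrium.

73.8

Go's profit: π = (P_{Go} − 17)(157 − 3P_{Go} + P_{Hop}).
∂π/∂P_{Go} = 208 − 6P_{Go} + P_{Hop} = 0 ⇒ P_{Go} = 104/3 + (1/6)P_{Hop}.
The game is symmetric, so in equilibrium P_{Hop} = P_{Go}: the reaction function gives (5/6)P_{Go} = 104/3, hence P_{Go} = 41.6.
q_{Go} = 157 − 3·41.6 + 41.6 = 73.8.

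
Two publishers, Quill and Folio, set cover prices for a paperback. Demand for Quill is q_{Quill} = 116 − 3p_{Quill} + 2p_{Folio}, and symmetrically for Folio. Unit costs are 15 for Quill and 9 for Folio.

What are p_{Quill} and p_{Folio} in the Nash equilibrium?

Quill's profit: π = (p_{Quill} − 15)(116 − 3p_{Quill} + 2p_{Folio}).
∂π/∂p_{Quill} = 161 − 6p_{Quill} + 2p_{Folio} = 0 ⇒ p_{Quill} = 161/6 + (1/3)p_{Folio}.
Similarly p_{Folio} = 143/6 + (1/3)p_{Quill}.
Plugging p_{Folio} into Quill's best response: p_{Quill} = 161/6 + (1/3)(143/6 + (1/3)p_{Quill}) ⇒ (8/9)p_{Quill} = 313/9, so p_{Quill} = 39.125.
Then p_{Folio} = 143/6 + (1/3)·39.125 = 36.875.

39.125, 36.875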